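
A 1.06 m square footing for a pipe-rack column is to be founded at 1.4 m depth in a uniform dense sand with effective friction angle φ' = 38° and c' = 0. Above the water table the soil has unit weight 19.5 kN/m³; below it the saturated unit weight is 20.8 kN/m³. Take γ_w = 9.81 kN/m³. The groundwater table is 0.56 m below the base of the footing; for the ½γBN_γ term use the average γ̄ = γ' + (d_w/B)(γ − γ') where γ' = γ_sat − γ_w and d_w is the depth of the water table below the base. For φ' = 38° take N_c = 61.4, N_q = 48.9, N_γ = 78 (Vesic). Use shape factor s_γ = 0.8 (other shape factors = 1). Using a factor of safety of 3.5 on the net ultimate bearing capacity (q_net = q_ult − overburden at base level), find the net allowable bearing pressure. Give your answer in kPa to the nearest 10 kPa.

q = γ·D_f = 19.5 × 1.4 = 27.3 kPa.
γ' = 10.99 kN/m³; averaging over the depth B below the base, γ̄ = γ' + (d_w/B)(γ − γ') = 15.486 kN/m³.
q·N_q = 27.3 × 48.9 = 1335 kPa
0.5·γ·B·N_γ·s_γ = 0.5 × 15.486 × 1.06 × 78 × 0.8 = 512.15 kPa
q_ult = 1335 + 512.15 = 1847.1 kPa.
q_net = 1847.1 − 27.3 = 1819.8 kPa.
q_all(net) = 1819.8 / 3.5 = 519.95 kPa.

q_all(net) ≈ 520 kPa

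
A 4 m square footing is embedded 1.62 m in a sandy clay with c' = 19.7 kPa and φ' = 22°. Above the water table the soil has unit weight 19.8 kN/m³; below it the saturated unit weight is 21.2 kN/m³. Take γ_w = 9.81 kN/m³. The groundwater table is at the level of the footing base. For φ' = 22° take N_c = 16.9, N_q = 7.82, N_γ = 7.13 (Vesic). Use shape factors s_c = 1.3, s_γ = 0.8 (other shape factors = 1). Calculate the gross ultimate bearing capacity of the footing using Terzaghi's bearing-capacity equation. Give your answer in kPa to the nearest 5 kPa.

q = γ·D_f = 19.8 × 1.62 = 32.076 kPa.
For the ½γBN_γ term take γ' = 21.2 − 9.81 = 11.39 kN/m³ (soil below base is submerged).
c·N_c·s_c = 19.7 × 16.9 × 1.3 = 432.81 kPa
q·N_q = 32.076 × 7.82 = 250.83 kPa
0.5·γ·B·N_γ·s_γ = 0.5 × 11.39 × 4 × 7.13 × 0.8 = 129.94 kPa
q_ult = 432.81 + 250.83 + 129.94 = 813.58 kPa.

q_ult ≈ 815 kPa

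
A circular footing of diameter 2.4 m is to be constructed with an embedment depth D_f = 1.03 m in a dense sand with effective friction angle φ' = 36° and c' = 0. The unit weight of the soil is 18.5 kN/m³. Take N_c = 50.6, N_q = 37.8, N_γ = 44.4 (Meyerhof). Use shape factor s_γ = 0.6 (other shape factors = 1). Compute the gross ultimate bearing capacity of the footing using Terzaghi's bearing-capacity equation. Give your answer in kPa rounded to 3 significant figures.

q_ult ≈ 1310 kPa

q = γ·D_f = 18.5 × 1.03 = 19.055 kPa.
q·N_q = 19.055 × 37.8 = 720.28 kPa
0.5·γ·B·N_γ·s_γ = 0.5 × 18.5 × 2.4 × 44.4 × 0.6 = 591.41 kPa
q_ult = 720.28 + 591.41 = 1311.7 kPa.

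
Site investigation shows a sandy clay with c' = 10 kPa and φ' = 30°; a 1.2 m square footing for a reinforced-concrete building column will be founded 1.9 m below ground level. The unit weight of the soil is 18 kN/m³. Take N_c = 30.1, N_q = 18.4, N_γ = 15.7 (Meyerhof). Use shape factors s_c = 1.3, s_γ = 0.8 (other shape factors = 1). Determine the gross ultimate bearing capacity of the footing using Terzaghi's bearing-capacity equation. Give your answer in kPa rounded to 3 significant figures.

Overburden at base level: q = 18 × 1.9 = 34.2 kPa.
Cohesion term c·N_c·s_c = 10 × 30.1 × 1.3 = 391.3 kPa; surcharge term q·N_q = 34.2 × 18.4 = 629.28 kPa; self-weight term 0.5·γ·B·N_γ·s_γ = 0.5 × 18 × 1.2 × 15.7 × 0.8 = 135.65 kPa.
q_ult = 391.3 + 629.28 + 135.65 = 1156.2 kPa.

q_ult ≈ 1160 kPa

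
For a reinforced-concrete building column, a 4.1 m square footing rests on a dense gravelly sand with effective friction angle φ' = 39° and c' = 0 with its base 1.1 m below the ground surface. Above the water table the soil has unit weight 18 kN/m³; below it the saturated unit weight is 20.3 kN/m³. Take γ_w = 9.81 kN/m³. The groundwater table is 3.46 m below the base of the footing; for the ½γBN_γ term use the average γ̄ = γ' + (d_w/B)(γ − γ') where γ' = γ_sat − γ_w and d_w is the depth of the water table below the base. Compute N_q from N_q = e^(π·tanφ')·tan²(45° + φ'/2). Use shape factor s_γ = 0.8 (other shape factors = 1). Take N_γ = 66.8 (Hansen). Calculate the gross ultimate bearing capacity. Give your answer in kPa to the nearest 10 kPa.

q_ult ≈ 2950 kPa

tan39° = 0.8098, so N_q = e^(π×0.8098)·tan²(64.5°) = 12.731 × 4.395 = 55.96.
Overburden at base level: q = 18 × 1.1 = 19.8 kPa.
The water table is 3.46 m below the base (< B = 4.1 m), so the ½γBN_γ term uses γ̄ = γ' + (d_w/B)(γ − γ') = 10.49 + (3.46/4.1)(18 − 10.49) = 16.828 kN/m³.
Surcharge term q·N_q = 19.8 × 55.957 = 1108 kPa; self-weight term 0.5·γ·B·N_γ·s_γ = 0.5 × 16.828 × 4.1 × 66.8 × 0.8 = 1843.5 kPa.
q_ult = 1108 + 1843.5 = 2951.5 kPa.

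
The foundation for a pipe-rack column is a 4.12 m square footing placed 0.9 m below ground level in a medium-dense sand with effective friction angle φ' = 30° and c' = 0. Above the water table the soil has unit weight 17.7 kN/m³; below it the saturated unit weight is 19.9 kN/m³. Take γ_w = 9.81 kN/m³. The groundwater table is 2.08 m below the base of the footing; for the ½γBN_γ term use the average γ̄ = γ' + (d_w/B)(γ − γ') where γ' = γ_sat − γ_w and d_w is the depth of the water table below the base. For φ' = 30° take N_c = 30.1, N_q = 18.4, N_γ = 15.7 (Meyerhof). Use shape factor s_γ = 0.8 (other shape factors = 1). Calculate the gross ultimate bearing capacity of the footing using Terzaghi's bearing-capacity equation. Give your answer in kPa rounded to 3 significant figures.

q_ult ≈ 654 kPa

Effective surcharge at the founding depth q = γ·D_f = 17.7 × 0.9 = 15.93 kPa.
With d_w = 2.08 m < B, γ̄ = 10.09 + (2.08/4.12) × (17.7 − 10.09) = 13.932 kN/m³.
q_ult = q·N_q + 0.5·γ·B·N_γ·s_γ
     = 15.93 × 18.4 + 0.5 × 13.932 × 4.12 × 15.7 × 0.8
     = 293.11 + 360.47 = 653.58 kPa.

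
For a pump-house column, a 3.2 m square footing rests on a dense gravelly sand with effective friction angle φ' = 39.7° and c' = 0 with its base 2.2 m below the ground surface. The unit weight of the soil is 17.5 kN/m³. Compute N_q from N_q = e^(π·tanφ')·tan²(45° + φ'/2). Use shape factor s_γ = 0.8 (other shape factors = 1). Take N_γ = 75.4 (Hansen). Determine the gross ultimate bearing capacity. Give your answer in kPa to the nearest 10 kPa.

tan39.7° = 0.8302, so N_q = e^(π×0.8302)·tan²(64.85°) = 13.575 × 4.537 = 61.58.
Overburden at base level: q = 17.5 × 2.2 = 38.5 kPa.
Surcharge term q·N_q = 38.5 × 61.583 = 2370.9 kPa; self-weight term 0.5·γ·B·N_γ·s_γ = 0.5 × 17.5 × 3.2 × 75.4 × 0.8 = 1689 kPa.
q_ult = 2370.9 + 1689 = 4059.9 kPa.

q_ult ≈ 4060 kPa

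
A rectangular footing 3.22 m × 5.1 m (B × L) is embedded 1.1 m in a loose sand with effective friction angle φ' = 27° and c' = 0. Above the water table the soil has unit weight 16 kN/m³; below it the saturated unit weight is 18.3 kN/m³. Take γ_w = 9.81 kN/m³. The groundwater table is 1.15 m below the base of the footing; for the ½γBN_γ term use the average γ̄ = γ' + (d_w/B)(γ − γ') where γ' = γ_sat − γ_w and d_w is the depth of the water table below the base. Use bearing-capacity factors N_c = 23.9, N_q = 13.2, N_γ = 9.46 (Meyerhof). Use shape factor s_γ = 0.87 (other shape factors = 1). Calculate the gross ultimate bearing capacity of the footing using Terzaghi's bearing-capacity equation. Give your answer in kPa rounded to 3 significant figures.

q = γ·D_f = 16 × 1.1 = 17.6 kPa.
γ' = 8.49 kN/m³; averaging over the depth B below the base, γ̄ = γ' + (d_w/B)(γ − γ') = 11.172 kN/m³.
q·N_q = 17.6 × 13.2 = 232.32 kPa
0.5·γ·B·N_γ·s_γ = 0.5 × 11.172 × 3.22 × 9.46 × 0.87 = 148.04 kPa
q_ult = 232.32 + 148.04 = 380.36 kPa.

q_ult ≈ 380 kPa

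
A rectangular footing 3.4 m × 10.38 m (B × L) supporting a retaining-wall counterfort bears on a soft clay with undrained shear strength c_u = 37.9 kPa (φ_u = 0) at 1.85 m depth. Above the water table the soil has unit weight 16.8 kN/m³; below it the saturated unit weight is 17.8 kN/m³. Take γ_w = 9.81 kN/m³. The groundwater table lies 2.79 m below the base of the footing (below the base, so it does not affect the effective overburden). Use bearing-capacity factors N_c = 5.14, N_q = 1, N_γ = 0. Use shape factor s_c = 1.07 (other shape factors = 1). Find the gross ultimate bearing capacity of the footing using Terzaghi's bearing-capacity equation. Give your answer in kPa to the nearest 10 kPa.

q = γ·D_f = 16.8 × 1.85 = 31.08 kPa.
c·N_c·s_c = 37.9 × 5.14 × 1.07 = 208.44 kPa
q·N_q = 31.08 × 1 = 31.08 kPa
q_ult = 208.44 + 31.08 = 239.52 kPa.

q_ult ≈ 240 kPa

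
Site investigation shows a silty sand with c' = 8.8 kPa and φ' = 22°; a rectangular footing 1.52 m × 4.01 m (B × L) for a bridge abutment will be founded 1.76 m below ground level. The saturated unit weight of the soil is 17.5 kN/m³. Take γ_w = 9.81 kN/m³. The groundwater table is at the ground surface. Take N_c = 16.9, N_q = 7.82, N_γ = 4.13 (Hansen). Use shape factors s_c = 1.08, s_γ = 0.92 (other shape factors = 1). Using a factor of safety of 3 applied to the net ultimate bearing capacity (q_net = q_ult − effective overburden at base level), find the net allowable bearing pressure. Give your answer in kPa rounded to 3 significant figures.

Water table at ground surface, so effective unit weight γ' = 17.5 − 9.81 = 7.69 kN/m³ is used throughout; overburden q = 7.69 × 1.76 = 13.534 kPa; the same γ' applies in the ½γBN_γ term.
Cohesion term c·N_c·s_c = 8.8 × 16.9 × 1.08 = 160.62 kPa; surcharge term q·N_q = 13.534 × 7.82 = 105.84 kPa; self-weight term 0.5·γ·B·N_γ·s_γ = 0.5 × 7.69 × 1.52 × 4.13 × 0.92 = 22.206 kPa.
q_ult = 160.62 + 105.84 + 22.206 = 288.66 kPa.
Net ultimate: q_net = 288.66 − 13.534 = 275.13 kPa.
q_all(net) = 275.13 / 3 = 91.71 kPa.

q_all(net) ≈ 91.7 kPa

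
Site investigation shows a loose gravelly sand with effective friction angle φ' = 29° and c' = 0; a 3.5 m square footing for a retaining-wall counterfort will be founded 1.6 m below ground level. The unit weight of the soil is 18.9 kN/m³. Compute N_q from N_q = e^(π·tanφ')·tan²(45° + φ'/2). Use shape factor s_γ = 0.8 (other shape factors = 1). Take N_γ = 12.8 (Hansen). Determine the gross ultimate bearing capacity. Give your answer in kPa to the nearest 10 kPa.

q_ult ≈ 840 kPa

tan29° = 0.5543, so N_q = e^(π×0.5543)·tan²(59.5°) = 5.705 × 2.882 = 16.44.
q = γ·D_f = 18.9 × 1.6 = 30.24 kPa.
q·N_q = 30.24 × 16.443 = 497.25 kPa
0.5·γ·B·N_γ·s_γ = 0.5 × 18.9 × 3.5 × 12.8 × 0.8 = 338.69 kPa
q_ult = 497.25 + 338.69 = 835.93 kPa.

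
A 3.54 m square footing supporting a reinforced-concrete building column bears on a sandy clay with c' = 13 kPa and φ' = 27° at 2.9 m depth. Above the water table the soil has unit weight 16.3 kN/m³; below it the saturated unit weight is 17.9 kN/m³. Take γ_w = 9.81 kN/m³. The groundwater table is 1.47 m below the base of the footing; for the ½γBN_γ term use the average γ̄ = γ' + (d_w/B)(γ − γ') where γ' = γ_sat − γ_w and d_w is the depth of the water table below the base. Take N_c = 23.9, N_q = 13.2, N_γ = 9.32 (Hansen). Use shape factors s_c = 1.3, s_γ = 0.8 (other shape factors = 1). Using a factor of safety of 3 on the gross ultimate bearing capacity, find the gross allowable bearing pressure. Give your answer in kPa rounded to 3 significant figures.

Overburden at base level: q = 16.3 × 2.9 = 47.27 kPa.
The water table is 1.47 m below the base (< B = 3.54 m), so the ½γBN_γ term uses γ̄ = γ' + (d_w/B)(γ − γ') = 8.09 + (1.47/3.54)(16.3 − 8.09) = 11.499 kN/m³.
Cohesion term c·N_c·s_c = 13 × 23.9 × 1.3 = 403.91 kPa; surcharge term q·N_q = 47.27 × 13.2 = 623.96 kPa; self-weight term 0.5·γ·B·N_γ·s_γ = 0.5 × 11.499 × 3.54 × 9.32 × 0.8 = 151.76 kPa.
q_ult = 403.91 + 623.96 + 151.76 = 1179.6 kPa.
q_all = 1179.6 / 3 = 393.21 kPa.

q_all ≈ 393 kPa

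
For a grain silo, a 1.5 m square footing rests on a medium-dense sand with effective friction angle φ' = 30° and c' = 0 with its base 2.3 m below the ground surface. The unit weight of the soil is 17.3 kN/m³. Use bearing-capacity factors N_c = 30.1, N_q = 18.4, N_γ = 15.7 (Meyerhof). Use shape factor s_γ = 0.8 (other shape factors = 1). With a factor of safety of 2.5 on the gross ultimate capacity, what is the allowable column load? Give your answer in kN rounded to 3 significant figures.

Effective surcharge at the founding depth q = γ·D_f = 17.3 × 2.3 = 39.79 kPa.
q_ult = q·N_q + 0.5·γ·B·N_γ·s_γ
     = 39.79 × 18.4 + 0.5 × 17.3 × 1.5 × 15.7 × 0.8
     = 732.14 + 162.97 = 895.1 kPa.
Gross allowable pressure q_all = 895.1 / 2.5 = 358.04 kPa.
Footing area = 2.25 m², so allowable column load = 358.04 × 2.25 = 805.59 kN.

P_all ≈ 806 kN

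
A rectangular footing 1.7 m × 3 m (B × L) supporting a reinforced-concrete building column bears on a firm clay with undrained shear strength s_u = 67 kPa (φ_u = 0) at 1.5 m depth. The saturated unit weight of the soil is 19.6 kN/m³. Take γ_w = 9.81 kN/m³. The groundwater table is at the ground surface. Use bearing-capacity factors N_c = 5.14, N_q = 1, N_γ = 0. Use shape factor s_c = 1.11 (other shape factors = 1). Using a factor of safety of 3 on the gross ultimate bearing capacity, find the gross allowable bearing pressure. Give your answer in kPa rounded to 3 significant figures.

q_all ≈ 132 kPa

With the water table at the surface the whole profile is submerged: γ' = 19.6 − 9.81 = 9.79 kN/m³, so q = γ'·D_f = 14.685 kPa.
q_ult = c·N_c·s_c + q·N_q
     = 67 × 5.14 × 1.11 + 14.685 × 1
     = 382.26 + 14.685 = 396.95 kPa.
q_all = 396.95 / 3 = 132.32 kPa.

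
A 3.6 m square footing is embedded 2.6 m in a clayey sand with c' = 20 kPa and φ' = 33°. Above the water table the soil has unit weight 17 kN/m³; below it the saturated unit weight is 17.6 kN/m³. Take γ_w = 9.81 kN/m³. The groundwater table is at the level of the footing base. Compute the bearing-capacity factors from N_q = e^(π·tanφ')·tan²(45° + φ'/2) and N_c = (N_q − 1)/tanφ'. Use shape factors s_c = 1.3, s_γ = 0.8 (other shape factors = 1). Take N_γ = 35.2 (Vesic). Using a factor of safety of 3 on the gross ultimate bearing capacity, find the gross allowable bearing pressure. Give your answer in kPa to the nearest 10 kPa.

N_q = e^(π·tan33°)·tan²(61.5°) = 26.09; N_c = (N_q − 1)/tanφ' = 38.64.
Effective surcharge at the founding depth q = γ·D_f = 17 × 2.6 = 44.2 kPa.
The water table coincides with the base, so in the self-weight term γ → γ' = 7.79 kN/m³.
q_ult = c·N_c·s_c + q·N_q + 0.5·γ·B·N_γ·s_γ
     = 20 × 38.638 × 1.3 + 44.2 × 26.092 + 0.5 × 7.79 × 3.6 × 35.2 × 0.8
     = 1004.6 + 1153.3 + 394.86 = 2552.7 kPa.
q_all = 2552.7 / 3 = 850.91 kPa.

q_all ≈ 850 kPa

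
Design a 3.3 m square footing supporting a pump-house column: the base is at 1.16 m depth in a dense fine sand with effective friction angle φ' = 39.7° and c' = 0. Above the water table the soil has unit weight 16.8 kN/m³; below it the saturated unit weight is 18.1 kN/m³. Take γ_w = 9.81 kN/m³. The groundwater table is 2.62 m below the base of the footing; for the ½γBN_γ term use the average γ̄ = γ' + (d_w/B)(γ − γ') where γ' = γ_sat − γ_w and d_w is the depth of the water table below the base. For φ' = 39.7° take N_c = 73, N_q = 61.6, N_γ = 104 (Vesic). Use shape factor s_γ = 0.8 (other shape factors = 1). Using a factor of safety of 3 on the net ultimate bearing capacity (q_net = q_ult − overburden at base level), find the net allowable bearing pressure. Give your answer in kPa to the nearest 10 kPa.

q = γ·D_f = 16.8 × 1.16 = 19.488 kPa.
γ' = 8.29 kN/m³; averaging over the depth B below the base, γ̄ = γ' + (d_w/B)(γ − γ') = 15.046 kN/m³.
q·N_q = 19.488 × 61.6 = 1200.5 kPa
0.5·γ·B·N_γ·s_γ = 0.5 × 15.046 × 3.3 × 104 × 0.8 = 2065.6 kPa
q_ult = 1200.5 + 2065.6 = 3266 kPa.
q_net = 3266 − 19.488 = 3246.5 kPa.
q_all(net) = 3246.5 / 3 = 1082.2 kPa.

q_all(net) ≈ 1080 kPa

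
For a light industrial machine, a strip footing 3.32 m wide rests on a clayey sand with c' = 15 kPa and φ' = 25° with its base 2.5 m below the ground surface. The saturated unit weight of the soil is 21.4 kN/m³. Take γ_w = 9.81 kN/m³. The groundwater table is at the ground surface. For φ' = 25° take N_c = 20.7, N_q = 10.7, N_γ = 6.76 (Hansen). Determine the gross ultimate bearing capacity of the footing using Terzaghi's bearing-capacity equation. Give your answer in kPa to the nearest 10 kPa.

q_ult ≈ 750 kPa

With the water table at the surface the whole profile is submerged: γ' = 21.4 − 9.81 = 11.59 kN/m³, so q = γ'·D_f = 28.975 kPa; the same γ' applies in the ½γBN_γ term.
q_ult = c·N_c + q·N_q + 0.5·γ·B·N_γ
     = 15 × 20.7 + 28.975 × 10.7 + 0.5 × 11.59 × 3.32 × 6.76
     = 310.5 + 310.03 + 130.06 = 750.59 kPa.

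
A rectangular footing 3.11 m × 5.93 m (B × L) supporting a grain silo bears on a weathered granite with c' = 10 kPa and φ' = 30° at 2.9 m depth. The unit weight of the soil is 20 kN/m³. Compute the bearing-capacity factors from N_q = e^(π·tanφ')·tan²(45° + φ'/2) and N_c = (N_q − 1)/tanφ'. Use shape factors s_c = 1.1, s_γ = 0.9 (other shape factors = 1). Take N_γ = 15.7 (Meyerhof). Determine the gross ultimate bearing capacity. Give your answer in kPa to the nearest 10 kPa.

tan30° = 0.5774, so N_q = e^(π×0.5774)·tan²(60°) = 6.134 × 3.0 = 18.4.
N_c = (18.4 − 1)/tan30° = 30.14.
Overburden at base level: q = 20 × 2.9 = 58 kPa.
Cohesion term c·N_c·s_c = 10 × 30.14 × 1.1 = 331.54 kPa; surcharge term q·N_q = 58 × 18.401 = 1067.3 kPa; self-weight term 0.5·γ·B·N_γ·s_γ = 0.5 × 20 × 3.11 × 15.7 × 0.9 = 439.44 kPa.
q_ult = 331.54 + 1067.3 + 439.44 = 1838.2 kPa.

q_ult ≈ 1840 kPa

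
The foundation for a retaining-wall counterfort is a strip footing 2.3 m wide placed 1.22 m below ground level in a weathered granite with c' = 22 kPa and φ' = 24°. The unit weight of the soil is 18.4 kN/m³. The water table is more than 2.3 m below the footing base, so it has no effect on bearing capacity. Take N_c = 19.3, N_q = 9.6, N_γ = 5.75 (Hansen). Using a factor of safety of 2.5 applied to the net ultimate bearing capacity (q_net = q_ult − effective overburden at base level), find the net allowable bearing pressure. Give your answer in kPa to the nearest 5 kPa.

q_all(net) ≈ 295 kPa

Overburden at base level: q = 18.4 × 1.22 = 22.448 kPa.
Cohesion term c·N_c = 22 × 19.3 = 424.6 kPa; surcharge term q·N_q = 22.448 × 9.6 = 215.5 kPa; self-weight term 0.5·γ·B·N_γ = 0.5 × 18.4 × 2.3 × 5.75 = 121.67 kPa.
q_ult = 424.6 + 215.5 + 121.67 = 761.77 kPa.
Net ultimate: q_net = 761.77 − 22.448 = 739.32 kPa.
q_all(net) = 739.32 / 2.5 = 295.73 kPa.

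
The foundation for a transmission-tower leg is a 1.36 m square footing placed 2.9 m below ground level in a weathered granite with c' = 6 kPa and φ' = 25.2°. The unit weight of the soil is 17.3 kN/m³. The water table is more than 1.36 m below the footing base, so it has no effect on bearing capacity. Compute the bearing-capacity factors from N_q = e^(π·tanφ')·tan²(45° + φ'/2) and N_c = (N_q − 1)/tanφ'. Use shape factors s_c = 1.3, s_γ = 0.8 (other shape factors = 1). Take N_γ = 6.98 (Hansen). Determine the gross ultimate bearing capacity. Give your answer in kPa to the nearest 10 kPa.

tan25.2° = 0.4706, so N_q = e^(π×0.4706)·tan²(57.6°) = 4.386 × 2.483 = 10.89.
N_c = (10.89 − 1)/tan25.2° = 21.02.
q = γ·D_f = 17.3 × 2.9 = 50.17 kPa.
c·N_c·s_c = 6 × 21.016 × 1.3 = 163.92 kPa
q·N_q = 50.17 × 10.889 = 546.32 kPa
0.5·γ·B·N_γ·s_γ = 0.5 × 17.3 × 1.36 × 6.98 × 0.8 = 65.69 kPa
q_ult = 163.92 + 546.32 + 65.69 = 775.93 kPa.

q_ult ≈ 780 kPa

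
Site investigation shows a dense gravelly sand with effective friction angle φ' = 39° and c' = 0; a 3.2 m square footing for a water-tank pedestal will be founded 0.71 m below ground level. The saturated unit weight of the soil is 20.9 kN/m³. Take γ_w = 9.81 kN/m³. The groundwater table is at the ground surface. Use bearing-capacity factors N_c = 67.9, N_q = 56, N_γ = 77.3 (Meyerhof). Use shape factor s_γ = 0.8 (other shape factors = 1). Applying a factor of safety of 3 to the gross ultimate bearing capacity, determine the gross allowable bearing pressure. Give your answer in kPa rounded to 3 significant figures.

q_all ≈ 513 kPa

With the water table at the surface the whole profile is submerged: γ' = 20.9 − 9.81 = 11.09 kN/m³, so q = γ'·D_f = 7.8739 kPa; the same γ' applies in the ½γBN_γ term.
q_ult = q·N_q + 0.5·γ·B·N_γ·s_γ
     = 7.8739 × 56 + 0.5 × 11.09 × 3.2 × 77.3 × 0.8
     = 440.94 + 1097.3 = 1538.2 kPa.
q_all = q_ult / FS = 1538.2 / 3 = 512.74 kPa.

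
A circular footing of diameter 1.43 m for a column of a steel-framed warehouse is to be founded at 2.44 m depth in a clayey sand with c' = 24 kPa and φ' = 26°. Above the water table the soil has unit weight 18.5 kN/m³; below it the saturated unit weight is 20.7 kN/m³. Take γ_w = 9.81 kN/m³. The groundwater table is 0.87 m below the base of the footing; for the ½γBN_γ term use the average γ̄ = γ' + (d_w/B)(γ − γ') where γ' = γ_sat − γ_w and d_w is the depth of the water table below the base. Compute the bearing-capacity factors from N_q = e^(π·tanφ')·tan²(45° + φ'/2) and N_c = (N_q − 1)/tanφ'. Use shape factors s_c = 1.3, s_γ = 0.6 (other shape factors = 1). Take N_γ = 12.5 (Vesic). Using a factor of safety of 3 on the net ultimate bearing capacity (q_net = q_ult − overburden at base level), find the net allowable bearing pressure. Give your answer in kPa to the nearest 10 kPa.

q_all(net) ≈ 420 kPa

N_q = e^(π·tan26°)·tan²(58°) = 11.85; N_c = (N_q − 1)/tanφ' = 22.25.
q = γ·D_f = 18.5 × 2.44 = 45.14 kPa.
γ' = 10.89 kN/m³; averaging over the depth B below the base, γ̄ = γ' + (d_w/B)(γ − γ') = 15.52 kN/m³.
c·N_c·s_c = 24 × 22.254 × 1.3 = 694.34 kPa
q·N_q = 45.14 × 11.854 = 535.1 kPa
0.5·γ·B·N_γ·s_γ = 0.5 × 15.52 × 1.43 × 12.5 × 0.6 = 83.225 kPa
q_ult = 694.34 + 535.1 + 83.225 = 1312.7 kPa.
q_net = 1312.7 − 45.14 = 1267.5 kPa.
q_all(net) = 1267.5 / 3 = 422.51 kPa.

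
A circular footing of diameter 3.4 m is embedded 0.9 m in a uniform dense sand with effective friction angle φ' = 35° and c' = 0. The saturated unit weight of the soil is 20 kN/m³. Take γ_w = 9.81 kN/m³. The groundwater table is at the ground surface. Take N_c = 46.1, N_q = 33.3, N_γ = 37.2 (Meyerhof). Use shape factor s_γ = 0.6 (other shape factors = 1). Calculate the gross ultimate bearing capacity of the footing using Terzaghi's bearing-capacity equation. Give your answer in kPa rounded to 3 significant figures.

Water table at ground surface, so effective unit weight γ' = 20 − 9.81 = 10.19 kN/m³ is used throughout; overburden q = 10.19 × 0.9 = 9.171 kPa; the same γ' applies in the ½γBN_γ term.
Surcharge term q·N_q = 9.171 × 33.3 = 305.39 kPa; self-weight term 0.5·γ·B·N_γ·s_γ = 0.5 × 10.19 × 3.4 × 37.2 × 0.6 = 386.65 kPa.
q_ult = 305.39 + 386.65 = 692.04 kPa.

q_ult ≈ 692 kPa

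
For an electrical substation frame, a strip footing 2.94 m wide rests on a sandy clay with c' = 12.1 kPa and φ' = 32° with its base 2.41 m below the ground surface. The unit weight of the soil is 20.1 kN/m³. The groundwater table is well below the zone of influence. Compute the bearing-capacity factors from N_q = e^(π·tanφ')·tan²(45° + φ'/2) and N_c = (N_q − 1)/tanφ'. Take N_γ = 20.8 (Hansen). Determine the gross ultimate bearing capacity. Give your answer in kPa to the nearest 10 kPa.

q_ult ≈ 2170 kPa

tan32° = 0.6249, so N_q = e^(π×0.6249)·tan²(61°) = 7.121 × 3.255 = 23.18.
N_c = (23.18 − 1)/tan32° = 35.49.
q = γ·D_f = 20.1 × 2.41 = 48.441 kPa.
c·N_c = 12.1 × 35.49 = 429.43 kPa
q·N_q = 48.441 × 23.177 = 1122.7 kPa
0.5·γ·B·N_γ = 0.5 × 20.1 × 2.94 × 20.8 = 614.58 kPa
q_ult = 429.43 + 1122.7 + 614.58 = 2166.7 kPa.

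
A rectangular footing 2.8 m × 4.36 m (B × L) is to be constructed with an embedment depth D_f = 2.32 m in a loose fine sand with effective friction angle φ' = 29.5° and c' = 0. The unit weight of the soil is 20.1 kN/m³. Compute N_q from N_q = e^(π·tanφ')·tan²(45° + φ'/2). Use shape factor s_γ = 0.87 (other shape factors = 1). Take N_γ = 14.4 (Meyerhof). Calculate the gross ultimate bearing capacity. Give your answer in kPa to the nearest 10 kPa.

q_ult ≈ 1160 kPa

tan29.5° = 0.5658, so N_q = e^(π×0.5658)·tan²(59.75°) = 5.915 × 2.94 = 17.39.
Overburden at base level: q = 20.1 × 2.32 = 46.632 kPa.
Surcharge term q·N_q = 46.632 × 17.391 = 810.96 kPa; self-weight term 0.5·γ·B·N_γ·s_γ = 0.5 × 20.1 × 2.8 × 14.4 × 0.87 = 352.54 kPa.
q_ult = 810.96 + 352.54 = 1163.5 kPa.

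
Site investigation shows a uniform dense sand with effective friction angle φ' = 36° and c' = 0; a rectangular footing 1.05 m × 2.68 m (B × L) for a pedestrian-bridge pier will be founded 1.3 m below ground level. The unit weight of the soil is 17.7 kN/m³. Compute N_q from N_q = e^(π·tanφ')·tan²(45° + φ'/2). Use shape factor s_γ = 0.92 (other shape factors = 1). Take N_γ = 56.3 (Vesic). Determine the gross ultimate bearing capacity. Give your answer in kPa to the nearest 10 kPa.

q_ult ≈ 1350 kPa

tan36° = 0.7265, so N_q = e^(π×0.7265)·tan²(63°) = 9.801 × 3.852 = 37.75.
Effective surcharge at the founding depth q = γ·D_f = 17.7 × 1.3 = 23.01 kPa.
q_ult = q·N_q + 0.5·γ·B·N_γ·s_γ
     = 23.01 × 37.752 + 0.5 × 17.7 × 1.05 × 56.3 × 0.92
     = 868.68 + 481.31 = 1350 kPa.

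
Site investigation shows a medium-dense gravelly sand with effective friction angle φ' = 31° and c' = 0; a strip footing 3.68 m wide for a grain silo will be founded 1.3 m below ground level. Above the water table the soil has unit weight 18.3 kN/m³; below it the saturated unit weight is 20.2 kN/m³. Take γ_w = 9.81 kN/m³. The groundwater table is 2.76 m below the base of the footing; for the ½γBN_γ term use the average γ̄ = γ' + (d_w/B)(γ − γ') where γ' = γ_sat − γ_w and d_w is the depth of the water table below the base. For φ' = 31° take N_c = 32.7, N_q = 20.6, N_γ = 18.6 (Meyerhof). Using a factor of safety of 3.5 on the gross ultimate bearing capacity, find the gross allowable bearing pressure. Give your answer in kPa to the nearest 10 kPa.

q_all ≈ 300 kPa

Effective surcharge at the founding depth q = γ·D_f = 18.3 × 1.3 = 23.79 kPa.
With d_w = 2.76 m < B, γ̄ = 10.39 + (2.76/3.68) × (18.3 − 10.39) = 16.322 kN/m³.
q_ult = q·N_q + 0.5·γ·B·N_γ
     = 23.79 × 20.6 + 0.5 × 16.322 × 3.68 × 18.6
     = 490.07 + 558.62 = 1048.7 kPa.
q_all = 1048.7 / 3.5 = 299.63 kPa.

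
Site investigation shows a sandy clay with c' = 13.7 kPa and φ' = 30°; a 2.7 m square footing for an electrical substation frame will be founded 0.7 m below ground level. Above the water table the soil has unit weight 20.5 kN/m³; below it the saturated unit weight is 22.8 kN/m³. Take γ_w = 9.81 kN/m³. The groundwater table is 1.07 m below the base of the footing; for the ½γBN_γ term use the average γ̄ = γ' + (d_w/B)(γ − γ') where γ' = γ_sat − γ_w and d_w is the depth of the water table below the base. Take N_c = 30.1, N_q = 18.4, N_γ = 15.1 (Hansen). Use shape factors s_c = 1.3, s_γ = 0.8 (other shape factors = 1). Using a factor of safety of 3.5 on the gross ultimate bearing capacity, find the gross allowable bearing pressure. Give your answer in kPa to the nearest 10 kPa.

q_all ≈ 300 kPa

Effective surcharge at the founding depth q = γ·D_f = 20.5 × 0.7 = 14.35 kPa.
With d_w = 1.07 m < B, γ̄ = 12.99 + (1.07/2.7) × (20.5 − 12.99) = 15.966 kN/m³.
q_ult = c·N_c·s_c + q·N_q + 0.5·γ·B·N_γ·s_γ
     = 13.7 × 30.1 × 1.3 + 14.35 × 18.4 + 0.5 × 15.966 × 2.7 × 15.1 × 0.8
     = 536.08 + 264.04 + 260.38 = 1060.5 kPa.
q_all = 1060.5 / 3.5 = 303 kPa.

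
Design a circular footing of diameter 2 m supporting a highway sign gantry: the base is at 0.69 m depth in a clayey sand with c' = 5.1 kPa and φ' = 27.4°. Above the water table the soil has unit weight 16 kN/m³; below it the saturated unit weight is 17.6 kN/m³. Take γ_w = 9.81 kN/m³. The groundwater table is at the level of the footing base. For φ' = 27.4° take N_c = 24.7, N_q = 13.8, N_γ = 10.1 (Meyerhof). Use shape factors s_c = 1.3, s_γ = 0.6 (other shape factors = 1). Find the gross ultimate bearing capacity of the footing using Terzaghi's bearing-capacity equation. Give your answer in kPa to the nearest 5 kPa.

q_ult ≈ 365 kPa

Effective surcharge at the founding depth q = γ·D_f = 16 × 0.69 = 11.04 kPa.
The water table coincides with the base, so in the self-weight term γ → γ' = 7.79 kN/m³.
q_ult = c·N_c·s_c + q·N_q + 0.5·γ·B·N_γ·s_γ
     = 5.1 × 24.7 × 1.3 + 11.04 × 13.8 + 0.5 × 7.79 × 2 × 10.1 × 0.6
     = 163.76 + 152.35 + 47.207 = 363.32 kPa.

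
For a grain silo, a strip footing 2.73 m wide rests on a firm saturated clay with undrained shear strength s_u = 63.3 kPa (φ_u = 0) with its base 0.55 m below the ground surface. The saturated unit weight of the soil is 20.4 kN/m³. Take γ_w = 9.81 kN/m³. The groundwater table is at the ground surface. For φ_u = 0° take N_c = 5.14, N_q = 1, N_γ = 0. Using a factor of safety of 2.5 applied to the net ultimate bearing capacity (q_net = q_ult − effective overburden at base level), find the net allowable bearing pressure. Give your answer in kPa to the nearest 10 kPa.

γ' = 20.4 − 9.81 = 10.59 kN/m³ (submerged throughout). q = 10.59 × 0.55 = 5.8245 kPa.
c·N_c = 63.3 × 5.14 = 325.36 kPa
q·N_q = 5.8245 × 1 = 5.8245 kPa
q_ult = 325.36 + 5.8245 = 331.19 kPa.
Net ultimate: q_net = 331.19 − 5.8245 = 325.36 kPa.
q_all(net) = 325.36 / 2.5 = 130.14 kPa.

q_all(net) ≈ 130 kPa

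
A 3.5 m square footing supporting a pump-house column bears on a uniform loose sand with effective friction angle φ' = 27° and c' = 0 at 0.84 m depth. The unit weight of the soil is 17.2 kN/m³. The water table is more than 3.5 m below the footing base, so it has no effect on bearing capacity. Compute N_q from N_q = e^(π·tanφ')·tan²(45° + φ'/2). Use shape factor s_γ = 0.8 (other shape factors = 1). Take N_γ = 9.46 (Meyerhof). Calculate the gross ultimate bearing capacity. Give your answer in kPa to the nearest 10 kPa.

q_ult ≈ 420 kPa

tan27° = 0.5095, so N_q = e^(π×0.5095)·tan²(58.5°) = 4.957 × 2.663 = 13.2.
Effective surcharge at the founding depth q = γ·D_f = 17.2 × 0.84 = 14.448 kPa.
q_ult = q·N_q + 0.5·γ·B·N_γ·s_γ
     = 14.448 × 13.199 + 0.5 × 17.2 × 3.5 × 9.46 × 0.8
     = 190.7 + 227.8 = 418.5 kPa.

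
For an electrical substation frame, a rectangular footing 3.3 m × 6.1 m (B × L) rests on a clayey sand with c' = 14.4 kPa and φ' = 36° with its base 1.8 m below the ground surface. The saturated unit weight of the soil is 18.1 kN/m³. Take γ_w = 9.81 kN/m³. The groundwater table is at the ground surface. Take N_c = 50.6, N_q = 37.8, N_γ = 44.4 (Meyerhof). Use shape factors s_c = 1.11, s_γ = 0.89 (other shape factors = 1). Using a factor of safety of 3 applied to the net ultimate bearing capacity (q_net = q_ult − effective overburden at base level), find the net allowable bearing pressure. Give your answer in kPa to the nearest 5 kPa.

q_all(net) ≈ 635 kPa

Water table at ground surface, so effective unit weight γ' = 18.1 − 9.81 = 8.29 kN/m³ is used throughout; overburden q = 8.29 × 1.8 = 14.922 kPa; the same γ' applies in the ½γBN_γ term.
Cohesion term c·N_c·s_c = 14.4 × 50.6 × 1.11 = 808.79 kPa; surcharge term q·N_q = 14.922 × 37.8 = 564.05 kPa; self-weight term 0.5·γ·B·N_γ·s_γ = 0.5 × 8.29 × 3.3 × 44.4 × 0.89 = 540.52 kPa.
q_ult = 808.79 + 564.05 + 540.52 = 1913.4 kPa.
Net ultimate: q_net = 1913.4 − 14.922 = 1898.4 kPa.
q_all(net) = 1898.4 / 3 = 632.81 kPa.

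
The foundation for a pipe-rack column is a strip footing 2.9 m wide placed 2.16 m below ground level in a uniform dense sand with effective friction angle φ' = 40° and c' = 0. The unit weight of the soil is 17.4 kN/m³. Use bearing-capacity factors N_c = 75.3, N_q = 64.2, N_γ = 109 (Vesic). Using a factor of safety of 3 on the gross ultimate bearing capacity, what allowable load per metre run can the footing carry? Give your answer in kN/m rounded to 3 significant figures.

Effective surcharge at the founding depth q = γ·D_f = 17.4 × 2.16 = 37.584 kPa.
q_ult = q·N_q + 0.5·γ·B·N_γ
     = 37.584 × 64.2 + 0.5 × 17.4 × 2.9 × 109
     = 2412.9 + 2750.1 = 5163 kPa.
Gross allowable pressure q_all = 5163 / 3 = 1721 kPa.
Allowable wall load = q_all × B = 1721 × 2.9 = 4990.9 kN per metre run.

≈ 4990 kN/m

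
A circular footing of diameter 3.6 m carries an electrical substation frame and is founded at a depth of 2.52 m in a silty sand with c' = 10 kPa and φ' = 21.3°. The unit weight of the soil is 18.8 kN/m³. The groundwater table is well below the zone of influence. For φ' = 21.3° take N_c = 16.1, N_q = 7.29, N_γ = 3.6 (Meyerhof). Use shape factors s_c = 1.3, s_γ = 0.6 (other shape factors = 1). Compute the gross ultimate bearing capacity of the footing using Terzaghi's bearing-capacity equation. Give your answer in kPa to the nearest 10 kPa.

Effective surcharge at the founding depth q = γ·D_f = 18.8 × 2.52 = 47.376 kPa.
q_ult = c·N_c·s_c + q·N_q + 0.5·γ·B·N_γ·s_γ
     = 10 × 16.1 × 1.3 + 47.376 × 7.29 + 0.5 × 18.8 × 3.6 × 3.6 × 0.6
     = 209.3 + 345.37 + 73.094 = 627.77 kPa.

q_ult ≈ 630 kPa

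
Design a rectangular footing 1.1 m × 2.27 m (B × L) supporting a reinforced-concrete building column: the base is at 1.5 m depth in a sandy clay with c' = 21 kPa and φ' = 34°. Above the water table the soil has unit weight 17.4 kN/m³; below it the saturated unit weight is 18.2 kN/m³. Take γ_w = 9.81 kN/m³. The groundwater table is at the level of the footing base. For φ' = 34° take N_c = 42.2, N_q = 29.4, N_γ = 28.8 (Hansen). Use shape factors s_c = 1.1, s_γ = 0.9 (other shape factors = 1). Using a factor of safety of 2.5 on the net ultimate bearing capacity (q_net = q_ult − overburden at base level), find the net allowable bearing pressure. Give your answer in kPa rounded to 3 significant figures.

q_all(net) ≈ 734 kPa

Effective surcharge at the founding depth q = γ·D_f = 17.4 × 1.5 = 26.1 kPa.
The water table coincides with the base, so in the self-weight term γ → γ' = 8.39 kN/m³.
q_ult = c·N_c·s_c + q·N_q + 0.5·γ·B·N_γ·s_γ
     = 21 × 42.2 × 1.1 + 26.1 × 29.4 + 0.5 × 8.39 × 1.1 × 28.8 × 0.9
     = 974.82 + 767.34 + 119.61 = 1861.8 kPa.
q_net = 1861.8 − 26.1 = 1835.7 kPa.
q_all(net) = 1835.7 / 2.5 = 734.27 kPa.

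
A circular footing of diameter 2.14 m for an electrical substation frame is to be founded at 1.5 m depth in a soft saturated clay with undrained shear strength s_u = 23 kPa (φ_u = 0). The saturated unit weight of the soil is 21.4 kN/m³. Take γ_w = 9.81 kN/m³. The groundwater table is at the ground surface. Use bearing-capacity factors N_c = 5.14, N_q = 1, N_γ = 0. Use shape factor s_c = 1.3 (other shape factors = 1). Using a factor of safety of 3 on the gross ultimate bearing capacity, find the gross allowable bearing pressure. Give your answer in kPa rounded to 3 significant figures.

γ' = 21.4 − 9.81 = 11.59 kN/m³ (submerged throughout). q = 11.59 × 1.5 = 17.385 kPa.
c·N_c·s_c = 23 × 5.14 × 1.3 = 153.69 kPa
q·N_q = 17.385 × 1 = 17.385 kPa
q_ult = 153.69 + 17.385 = 171.07 kPa.
q_all = 171.07 / 3 = 57.024 kPa.

q_all ≈ 57 kPa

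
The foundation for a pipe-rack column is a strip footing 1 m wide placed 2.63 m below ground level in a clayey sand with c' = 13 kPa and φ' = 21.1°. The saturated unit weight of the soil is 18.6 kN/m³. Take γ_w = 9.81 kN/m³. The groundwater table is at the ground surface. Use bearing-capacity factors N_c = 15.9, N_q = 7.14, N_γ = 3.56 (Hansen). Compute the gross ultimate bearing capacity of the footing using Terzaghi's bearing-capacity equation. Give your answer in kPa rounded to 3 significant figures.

Water table at ground surface, so effective unit weight γ' = 18.6 − 9.81 = 8.79 kN/m³ is used throughout; overburden q = 8.79 × 2.63 = 23.118 kPa; the same γ' applies in the ½γBN_γ term.
Cohesion term c·N_c = 13 × 15.9 = 206.7 kPa; surcharge term q·N_q = 23.118 × 7.14 = 165.06 kPa; self-weight term 0.5·γ·B·N_γ = 0.5 × 8.79 × 1 × 3.56 = 15.646 kPa.
q_ult = 206.7 + 165.06 + 15.646 = 387.41 kPa.

q_ult ≈ 387 kPa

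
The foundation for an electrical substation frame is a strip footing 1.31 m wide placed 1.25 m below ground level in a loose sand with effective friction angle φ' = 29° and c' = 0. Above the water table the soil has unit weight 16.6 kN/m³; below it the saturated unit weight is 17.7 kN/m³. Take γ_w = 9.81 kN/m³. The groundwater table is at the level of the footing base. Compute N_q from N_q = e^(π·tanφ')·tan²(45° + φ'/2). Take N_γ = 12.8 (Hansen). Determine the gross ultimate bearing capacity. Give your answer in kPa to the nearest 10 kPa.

q_ult ≈ 410 kPa

tan29° = 0.5543, so N_q = e^(π×0.5543)·tan²(59.5°) = 5.705 × 2.882 = 16.44.
q = γ·D_f = 16.6 × 1.25 = 20.75 kPa.
For the ½γBN_γ term take γ' = 17.7 − 9.81 = 7.89 kN/m³ (soil below base is submerged).
q·N_q = 20.75 × 16.443 = 341.2 kPa
0.5·γ·B·N_γ = 0.5 × 7.89 × 1.31 × 12.8 = 66.15 kPa
q_ult = 341.2 + 66.15 = 407.35 kPa.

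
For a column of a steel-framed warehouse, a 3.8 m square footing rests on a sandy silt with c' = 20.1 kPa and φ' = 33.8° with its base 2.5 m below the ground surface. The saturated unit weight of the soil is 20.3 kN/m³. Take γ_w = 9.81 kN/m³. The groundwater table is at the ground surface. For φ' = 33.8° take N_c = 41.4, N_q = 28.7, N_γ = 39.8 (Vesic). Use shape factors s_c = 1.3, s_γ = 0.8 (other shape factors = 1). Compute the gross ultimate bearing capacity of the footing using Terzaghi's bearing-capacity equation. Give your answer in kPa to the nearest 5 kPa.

q_ult ≈ 2470 kPa

γ' = 20.3 − 9.81 = 10.49 kN/m³ (submerged throughout). q = 10.49 × 2.5 = 26.225 kPa; the same γ' applies in the ½γBN_γ term.
c·N_c·s_c = 20.1 × 41.4 × 1.3 = 1081.8 kPa
q·N_q = 26.225 × 28.7 = 752.66 kPa
0.5·γ·B·N_γ·s_γ = 0.5 × 10.49 × 3.8 × 39.8 × 0.8 = 634.6 kPa
q_ult = 1081.8 + 752.66 + 634.6 = 2469 kPa.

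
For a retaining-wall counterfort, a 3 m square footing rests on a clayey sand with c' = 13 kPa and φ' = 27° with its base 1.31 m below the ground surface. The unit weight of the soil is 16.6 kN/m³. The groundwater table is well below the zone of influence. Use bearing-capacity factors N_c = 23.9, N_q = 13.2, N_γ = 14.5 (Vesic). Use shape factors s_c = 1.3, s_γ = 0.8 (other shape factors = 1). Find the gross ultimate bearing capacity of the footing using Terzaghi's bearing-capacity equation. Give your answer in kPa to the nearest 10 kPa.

Overburden at base level: q = 16.6 × 1.31 = 21.746 kPa.
Cohesion term c·N_c·s_c = 13 × 23.9 × 1.3 = 403.91 kPa; surcharge term q·N_q = 21.746 × 13.2 = 287.05 kPa; self-weight term 0.5·γ·B·N_γ·s_γ = 0.5 × 16.6 × 3 × 14.5 × 0.8 = 288.84 kPa.
q_ult = 403.91 + 287.05 + 288.84 = 979.8 kPa.

q_ult ≈ 980 kPa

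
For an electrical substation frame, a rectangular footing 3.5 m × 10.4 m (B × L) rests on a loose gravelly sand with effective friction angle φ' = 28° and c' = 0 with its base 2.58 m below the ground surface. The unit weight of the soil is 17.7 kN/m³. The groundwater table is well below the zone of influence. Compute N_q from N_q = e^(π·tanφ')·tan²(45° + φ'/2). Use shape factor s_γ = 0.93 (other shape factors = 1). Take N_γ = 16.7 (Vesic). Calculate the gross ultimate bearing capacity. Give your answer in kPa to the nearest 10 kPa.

q_ult ≈ 1150 kPa

tan28° = 0.5317, so N_q = e^(π×0.5317)·tan²(59°) = 5.314 × 2.77 = 14.72.
Effective surcharge at the founding depth q = γ·D_f = 17.7 × 2.58 = 45.666 kPa.
q_ult = q·N_q + 0.5·γ·B·N_γ·s_γ
     = 45.666 × 14.72 + 0.5 × 17.7 × 3.5 × 16.7 × 0.93
     = 672.2 + 481.07 = 1153.3 kPa.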